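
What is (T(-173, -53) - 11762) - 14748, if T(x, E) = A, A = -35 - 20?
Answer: -26565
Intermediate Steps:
A = -55
T(x, E) = -55
(T(-173, -53) - 11762) - 14748 = (-55 - 11762) - 14748 = -11817 - 14748 = -26565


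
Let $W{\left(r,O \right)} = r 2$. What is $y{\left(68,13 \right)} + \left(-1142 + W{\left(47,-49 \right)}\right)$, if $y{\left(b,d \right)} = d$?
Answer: $-1035$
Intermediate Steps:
$W{\left(r,O \right)} = 2 r$
$y{\left(68,13 \right)} + \left(-1142 + W{\left(47,-49 \right)}\right) = 13 + \left(-1142 + 2 \cdot 47\right) = 13 + \left(-1142 + 94\right) = 13 - 1048 = -1035$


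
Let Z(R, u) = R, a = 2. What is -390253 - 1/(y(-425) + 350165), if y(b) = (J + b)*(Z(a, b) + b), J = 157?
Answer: -180893582838/463529 ≈ -3.9025e+5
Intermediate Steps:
y(b) = (2 + b)*(157 + b) (y(b) = (157 + b)*(2 + b) = (2 + b)*(157 + b))
-390253 - 1/(y(-425) + 350165) = -390253 - 1/((314 + (-425)² + 159*(-425)) + 350165) = -390253 - 1/((314 + 180625 - 67575) + 350165) = -390253 - 1/(113364 + 350165) = -390253 - 1/463529 = -180893582838/463529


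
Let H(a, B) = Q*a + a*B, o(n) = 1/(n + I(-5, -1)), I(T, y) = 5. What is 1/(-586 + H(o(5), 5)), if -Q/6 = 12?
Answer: -10/5927 ≈ -0.0016872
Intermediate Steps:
Q = -72 (Q = -6*12 = -72)
o(n) = 1/(5 + n) (o(n) = 1/(n + 5) = 1/(5 + n))
H(a, B) = -72*a + B*a (H(a, B) = -72*a + a*B = -72*a + B*a)
1/(-586 + H(o(5), 5)) = 1/(-586 + (-72 + 5)/(5 + 5)) = 1/(-586 - 67/10) = 1/(-5927/10) = -10/5927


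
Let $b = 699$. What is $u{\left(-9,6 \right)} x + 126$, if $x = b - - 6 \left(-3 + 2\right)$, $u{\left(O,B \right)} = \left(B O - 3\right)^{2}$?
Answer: $2251683$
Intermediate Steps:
$u{\left(O,B \right)} = \left(-3 + B O\right)^{2}$
$x = 693$ ($x = 699 - - 6 \left(-3 + 2\right) = 699 - \left(-6\right) \left(-1\right) = 699 - 6 = 693$)
$u{\left(-9,6 \right)} x + 126 = \left(-3 + 6 \left(-9\right)\right)^{2} \cdot 693 + 126 = \left(-3 - 54\right)^{2} \cdot 693 + 126 = \left(-57\right)^{2} \cdot 693 + 126 = 3249 \cdot 693 + 126 = 2251557 + 126 = 2251683$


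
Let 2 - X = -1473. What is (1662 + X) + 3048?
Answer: 6185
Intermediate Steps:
X = 1475 (X = 2 - 1*(-1473) = 2 + 1473 = 1475)
(1662 + X) + 3048 = (1662 + 1475) + 3048 = 3137 + 3048 = 6185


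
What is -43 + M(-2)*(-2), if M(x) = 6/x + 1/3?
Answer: -113/3 ≈ -37.667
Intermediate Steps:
M(x) = ⅓ + 6/x (M(x) = 6/x + 1*(⅓) = 6/x + ⅓ = ⅓ + 6/x)
-43 + M(-2)*(-2) = -43 + ((⅓)*(18 - 2)/(-2))*(-2) = -43 + ((⅓)*(-½)*16)*(-2) = -43 - 8/3*(-2) = -43 + 16/3 = -113/3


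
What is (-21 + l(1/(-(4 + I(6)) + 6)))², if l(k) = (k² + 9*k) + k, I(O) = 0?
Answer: 3969/16 ≈ 248.06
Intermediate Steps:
l(k) = k² + 10*k
(-21 + l(1/(-(4 + I(6)) + 6)))² = (-21 + (10 + 1/(-(4 + 0) + 6))/(-(4 + 0) + 6))² = (-21 + (10 + 1/(-1*4 + 6))/(-1*4 + 6))² = (-21 + (10 + 1/(-4 + 6))/(-4 + 6))² = (-21 + (10 + 1/2)/2)² = (-21 + (10 + ½)/2)² = (-21 + (½)*(21/2))² = (-21 + 21/4)² = (-63/4)² = 3969/16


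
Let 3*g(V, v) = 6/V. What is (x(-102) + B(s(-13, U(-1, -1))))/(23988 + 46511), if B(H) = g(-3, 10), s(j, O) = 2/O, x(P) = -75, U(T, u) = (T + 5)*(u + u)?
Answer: -227/211497 ≈ -0.0010733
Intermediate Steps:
U(T, u) = 2*u*(5 + T) (U(T, u) = (5 + T)*(2*u) = 2*u*(5 + T))
g(V, v) = 2/V (g(V, v) = (6/V)/3 = 2/V)
B(H) = -⅔ (B(H) = 2/(-3) = 2*(-⅓) = -⅔)
(x(-102) + B(s(-13, U(-1, -1))))/(23988 + 46511) = (-75 - ⅔)/(23988 + 46511) = -227/3/70499 = -227/3*1/70499 = -227/211497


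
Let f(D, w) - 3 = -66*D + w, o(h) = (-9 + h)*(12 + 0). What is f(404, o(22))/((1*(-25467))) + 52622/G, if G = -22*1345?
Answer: -92640254/125594755 ≈ -0.73761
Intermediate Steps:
o(h) = -108 + 12*h (o(h) = (-9 + h)*12 = -108 + 12*h)
f(D, w) = 3 + w - 66*D (f(D, w) = 3 + (-66*D + w) = 3 + (w - 66*D) = 3 + w - 66*D)
G = -29590
f(404, o(22))/((1*(-25467))) + 52622/G = (3 + (-108 + 12*22) - 66*404)/((1*(-25467))) + 52622/(-29590) = (3 + (-108 + 264) - 26664)/(-25467) + 52622*(-1/29590) = (3 + 156 - 26664)*(-1/25467) - 26311/14795 = -26505*(-1/25467) - 26311/14795 = 8835/8489 - 26311/14795 = -92640254/125594755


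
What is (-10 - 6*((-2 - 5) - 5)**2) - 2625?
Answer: -3499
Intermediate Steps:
(-10 - 6*((-2 - 5) - 5)**2) - 2625 = (-10 - 6*(-7 - 5)**2) - 2625 = (-10 - 6*(-12)**2) - 2625 = (-10 - 6*144) - 2625 = (-10 - 864) - 2625 = -874 - 2625 = -3499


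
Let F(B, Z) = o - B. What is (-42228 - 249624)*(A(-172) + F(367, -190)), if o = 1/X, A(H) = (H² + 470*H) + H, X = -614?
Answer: 4640757768306/307 ≈ 1.5116e+10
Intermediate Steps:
A(H) = H² + 471*H
o = -1/614 (o = 1/(-614) = -1/614 ≈ -0.0016287)
F(B, Z) = -1/614 - B
(-42228 - 249624)*(A(-172) + F(367, -190)) = (-42228 - 249624)*(-172*(471 - 172) + (-1/614 - 1*367)) = -291852*(-172*299 + (-1/614 - 367)) = -291852*(-51428 - 225339/614) = -291852*(-31802131/614) = 4640757768306/307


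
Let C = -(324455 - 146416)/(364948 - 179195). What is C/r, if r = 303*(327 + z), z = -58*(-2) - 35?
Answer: -178039/22963528872 ≈ -7.7531e-6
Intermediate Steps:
z = 81 (z = 116 - 35 = 81)
r = 123624 (r = 303*(327 + 81) = 303*408 = 123624)
C = -178039/185753 ≈ -0.95847
C/r = -178039/185753/123624 = -178039/185753*1/123624 = -178039/22963528872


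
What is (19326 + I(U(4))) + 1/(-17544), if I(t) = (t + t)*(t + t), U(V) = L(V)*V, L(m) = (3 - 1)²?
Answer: 357020399/17544 ≈ 20350.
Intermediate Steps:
L(m) = 4 (L(m) = 2² = 4)
U(V) = 4*V
I(t) = 4*t² (I(t) = (2*t)*(2*t) = 4*t²)
(19326 + I(U(4))) + 1/(-17544) = (19326 + 4*(4*4)²) + 1/(-17544) = (19326 + 4*16²) - 1/17544 = (19326 + 4*256) - 1/17544 = (19326 + 1024) - 1/17544 = 20350 - 1/17544 = 357020399/17544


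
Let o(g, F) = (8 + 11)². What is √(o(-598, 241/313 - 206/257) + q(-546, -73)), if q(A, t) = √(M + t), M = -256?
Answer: √(361 + I*√329) ≈ 19.006 + 0.4772*I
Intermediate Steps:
o(g, F) = 361 (o(g, F) = 19² = 361)
q(A, t) = √(-256 + t)
√(o(-598, 241/313 - 206/257) + q(-546, -73)) = √(361 + √(-256 - 73)) = √(361 + √(-329)) = √(361 + I*√329)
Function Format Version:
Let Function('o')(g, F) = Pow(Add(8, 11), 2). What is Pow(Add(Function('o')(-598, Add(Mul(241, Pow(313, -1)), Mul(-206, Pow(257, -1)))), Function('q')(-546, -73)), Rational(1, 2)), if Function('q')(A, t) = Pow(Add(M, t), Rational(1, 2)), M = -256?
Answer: Pow(Add(361, Mul(I, Pow(329, Rational(1, 2)))), Rational(1, 2)) ≈ Add(19.006, Mul(0.4772, I))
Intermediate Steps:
Function('o')(g, F) = 361 (Function('o')(g, F) = Pow(19, 2) = 361)
Function('q')(A, t) = Pow(Add(-256, t), Rational(1, 2))
Pow(Add(Function('o')(-598, Add(Mul(241, Pow(313, -1)), Mul(-206, Pow(257, -1)))), Function('q')(-546, -73)), Rational(1, 2)) = Pow(Add(361, Pow(Add(-256, -73), Rational(1, 2))), Rational(1, 2)) = Pow(Add(361, Pow(-329, Rational(1, 2))), Rational(1, 2)) = Pow(Add(361, Mul(I, Pow(329, Rational(1, 2)))), Rational(1, 2))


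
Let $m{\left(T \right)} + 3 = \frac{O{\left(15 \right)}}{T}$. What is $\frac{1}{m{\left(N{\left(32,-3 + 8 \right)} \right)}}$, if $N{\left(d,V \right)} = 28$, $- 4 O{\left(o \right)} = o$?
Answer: $- \frac{112}{351} \approx -0.31909$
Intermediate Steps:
$O{\left(o \right)} = - \frac{o}{4}$
$m{\left(T \right)} = -3 - \frac{15}{4 T}$ ($m{\left(T \right)} = -3 + \frac{\left(- \frac{1}{4}\right) 15}{T} = -3 - \frac{15}{4 T}$)
$\frac{1}{m{\left(N{\left(32,-3 + 8 \right)} \right)}} = \frac{1}{-3 - \frac{15}{4 \cdot 28}} = \frac{1}{-3 - \frac{15}{112}} = \frac{1}{- \frac{351}{112}} = - \frac{112}{351}$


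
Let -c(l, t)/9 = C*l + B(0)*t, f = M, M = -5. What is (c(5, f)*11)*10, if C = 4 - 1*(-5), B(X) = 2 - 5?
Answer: -59400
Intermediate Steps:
f = -5
B(X) = -3
C = 9 (C = 4 + 5 = 9)
c(l, t) = -81*l + 27*t (c(l, t) = -9*(9*l - 3*t) = -9*(-3*t + 9*l) = -81*l + 27*t)
(c(5, f)*11)*10 = ((-81*5 + 27*(-5))*11)*10 = ((-405 - 135)*11)*10 = -540*11*10 = -5940*10 = -59400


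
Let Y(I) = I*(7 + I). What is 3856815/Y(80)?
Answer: 257121/464 ≈ 554.14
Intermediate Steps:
3856815/Y(80) = 3856815/((80*(7 + 80))) = 3856815/((80*87)) = 3856815/6960 = 3856815*(1/6960) = 257121/464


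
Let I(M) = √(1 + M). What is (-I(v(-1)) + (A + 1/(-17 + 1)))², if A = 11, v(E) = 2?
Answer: 31393/256 - 175*√3/8 ≈ 84.740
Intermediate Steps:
(-I(v(-1)) + (A + 1/(-17 + 1)))² = (-√(1 + 2) + (11 + 1/(-17 + 1)))² = (-√3 + (11 + 1/(-16)))² = (-√3 + (11 - 1/16))² = (-√3 + 175/16)² = (175/16 - √3)²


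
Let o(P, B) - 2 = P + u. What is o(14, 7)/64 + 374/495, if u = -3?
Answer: 2761/2880 ≈ 0.95868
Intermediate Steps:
o(P, B) = -1 + P (o(P, B) = 2 + (P - 3) = 2 + (-3 + P) = -1 + P)
o(14, 7)/64 + 374/495 = (-1 + 14)/64 + 374/495 = 13*(1/64) + 374*(1/495) = 13/64 + 34/45 = 2761/2880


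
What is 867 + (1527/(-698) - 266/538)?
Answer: 162286057/187762 ≈ 864.32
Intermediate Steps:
867 + (1527/(-698) - 266/538) = 867 + (1527*(-1/698) - 266*1/538) = 867 + (-1527/698 - 133/269) = 867 - 503597/187762 = 162286057/187762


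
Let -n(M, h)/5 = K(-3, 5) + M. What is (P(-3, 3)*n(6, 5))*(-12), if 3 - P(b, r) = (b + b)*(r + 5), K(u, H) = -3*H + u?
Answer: -36720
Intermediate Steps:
K(u, H) = u - 3*H
P(b, r) = 3 - 2*b*(5 + r) (P(b, r) = 3 - (b + b)*(r + 5) = 3 - 2*b*(5 + r))
n(M, h) = 90 - 5*M (n(M, h) = -5*((-3 - 3*5) + M) = -5*((-3 - 15) + M) = -5*(-18 + M) = 90 - 5*M)
(P(-3, 3)*n(6, 5))*(-12) = ((3 - 10*(-3) - 2*(-3)*3)*(90 - 5*6))*(-12) = ((3 + 30 + 18)*(90 - 30))*(-12) = (51*60)*(-12) = 3060*(-12) = -36720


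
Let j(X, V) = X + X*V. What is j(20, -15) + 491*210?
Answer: 102830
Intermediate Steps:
j(X, V) = X + V*X
j(20, -15) + 491*210 = 20*(1 - 15) + 491*210 = 20*(-14) + 103110 = -280 + 103110 = 102830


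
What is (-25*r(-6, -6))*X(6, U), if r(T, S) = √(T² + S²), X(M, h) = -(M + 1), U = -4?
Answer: 1050*√2 ≈ 1484.9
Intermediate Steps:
X(M, h) = -1 - M (X(M, h) = -(1 + M) = -1 - M)
r(T, S) = √(S² + T²)
(-25*r(-6, -6))*X(6, U) = (-25*√((-6)² + (-6)²))*(-1 - 1*6) = (-25*√(36 + 36))*(-1 - 6) = -150*√2*(-7) = 1050*√2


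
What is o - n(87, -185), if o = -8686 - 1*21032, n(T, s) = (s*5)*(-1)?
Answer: -30643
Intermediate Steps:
n(T, s) = -5*s (n(T, s) = (5*s)*(-1) = -5*s)
o = -29718 (o = -8686 - 21032 = -29718)
o - n(87, -185) = -29718 - (-5)*(-185) = -29718 - 1*925 = -29718 - 925 = -30643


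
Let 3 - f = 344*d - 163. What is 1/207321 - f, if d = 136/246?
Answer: 205524259/8500161 ≈ 24.179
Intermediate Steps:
d = 68/123 (d = 136*(1/246) = 68/123 ≈ 0.55285)
f = -2974/123 (f = 3 - (344*(68/123) - 163) = 3 - (23392/123 - 163) = 3 - 1*3343/123 = 3 - 3343/123 = -2974/123 ≈ -24.179)
1/207321 - f = 1/207321 - 1*(-2974/123) = 1/207321 + 2974/123 = 205524259/8500161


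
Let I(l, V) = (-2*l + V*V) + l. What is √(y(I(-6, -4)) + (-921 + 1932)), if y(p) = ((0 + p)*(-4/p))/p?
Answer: √122309/11 ≈ 31.793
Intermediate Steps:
I(l, V) = V² - l (I(l, V) = (-2*l + V²) + l = (V² - 2*l) + l = V² - l)
y(p) = -4/p (y(p) = (p*(-4/p))/p = -4/p)
√(y(I(-6, -4)) + (-921 + 1932)) = √(-4/((-4)² - 1*(-6)) + (-921 + 1932)) = √(-4/(16 + 6) + 1011) = √(-4/22 + 1011) = √(-4*1/22 + 1011) = √(-2/11 + 1011) = √(11119/11) = √122309/11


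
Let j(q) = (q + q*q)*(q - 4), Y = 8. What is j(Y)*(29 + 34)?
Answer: 18144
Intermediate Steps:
j(q) = (-4 + q)*(q + q**2) (j(q) = (q + q**2)*(-4 + q) = (-4 + q)*(q + q**2))
j(Y)*(29 + 34) = (8*(-4 + 8**2 - 3*8))*(29 + 34) = (8*(-4 + 64 - 24))*63 = (8*36)*63 = 288*63 = 18144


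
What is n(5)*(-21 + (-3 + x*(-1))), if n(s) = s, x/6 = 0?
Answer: -120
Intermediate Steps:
x = 0 (x = 6*0 = 0)
n(5)*(-21 + (-3 + x*(-1))) = 5*(-21 + (-3 + 0*(-1))) = 5*(-21 + (-3 + 0)) = 5*(-21 - 3) = 5*(-24) = -120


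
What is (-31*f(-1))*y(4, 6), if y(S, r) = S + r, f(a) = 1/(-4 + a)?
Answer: 62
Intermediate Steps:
(-31*f(-1))*y(4, 6) = (-31/(-4 - 1))*(4 + 6) = -31/(-5)*10 = -31*(-1/5)*10 = (31/5)*10 = 62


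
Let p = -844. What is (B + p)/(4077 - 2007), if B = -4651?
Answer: -1099/414 ≈ -2.6546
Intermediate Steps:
(B + p)/(4077 - 2007) = (-4651 - 844)/(4077 - 2007) = -5495/2070 = -5495*1/2070 = -1099/414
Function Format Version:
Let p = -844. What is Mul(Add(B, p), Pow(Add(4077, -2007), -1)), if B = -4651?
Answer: Rational(-1099, 414) ≈ -2.6546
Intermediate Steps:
Mul(Add(B, p), Pow(Add(4077, -2007), -1)) = Mul(Add(-4651, -844), Pow(Add(4077, -2007), -1)) = Mul(-5495, Pow(2070, -1)) = Mul(-5495, Rational(1, 2070)) = Rational(-1099, 414)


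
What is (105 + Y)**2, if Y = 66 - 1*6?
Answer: 27225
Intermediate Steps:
Y = 60 (Y = 66 - 6 = 60)
(105 + Y)**2 = (105 + 60)**2 = 165**2 = 27225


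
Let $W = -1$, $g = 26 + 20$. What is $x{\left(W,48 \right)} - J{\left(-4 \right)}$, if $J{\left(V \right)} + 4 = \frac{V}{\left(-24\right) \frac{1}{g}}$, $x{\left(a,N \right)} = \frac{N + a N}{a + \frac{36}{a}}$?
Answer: $- \frac{11}{3} \approx -3.6667$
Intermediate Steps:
$g = 46$
$x{\left(a,N \right)} = \frac{N + N a}{a + \frac{36}{a}}$
$J{\left(V \right)} = -4 - \frac{23 V}{12}$ ($J{\left(V \right)} = -4 + \frac{V}{\left(-24\right) \frac{1}{46}} = -4 + \frac{V}{- \frac{12}{23}} = -4 + V \left(- \frac{23}{12}\right) = -4 - \frac{23 V}{12}$)
$x{\left(W,48 \right)} - J{\left(-4 \right)} = 48 \left(-1\right) \frac{1}{36 + \left(-1\right)^{2}} \left(1 - 1\right) - \left(-4 - - \frac{23}{3}\right) = 48 \left(-1\right) \frac{1}{36 + 1} \cdot 0 - \left(-4 + \frac{23}{3}\right) = 48 \left(-1\right) \frac{1}{37} \cdot 0 - \frac{11}{3} = 0 - \frac{11}{3} = - \frac{11}{3}$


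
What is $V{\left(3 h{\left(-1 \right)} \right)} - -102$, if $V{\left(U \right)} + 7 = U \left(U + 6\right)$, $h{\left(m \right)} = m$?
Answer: $86$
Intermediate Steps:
$V{\left(U \right)} = -7 + U \left(6 + U\right)$ ($V{\left(U \right)} = -7 + U \left(U + 6\right) = -7 + U \left(6 + U\right)$)
$V{\left(3 h{\left(-1 \right)} \right)} - -102 = \left(-7 + \left(3 \left(-1\right)\right)^{2} + 6 \cdot 3 \left(-1\right)\right) - -102 = \left(-7 + \left(-3\right)^{2} + 6 \left(-3\right)\right) + 102 = \left(-7 + 9 - 18\right) + 102 = -16 + 102 = 86$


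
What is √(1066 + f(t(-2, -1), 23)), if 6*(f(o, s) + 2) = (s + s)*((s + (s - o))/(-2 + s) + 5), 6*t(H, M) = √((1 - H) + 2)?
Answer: √(17767260 - 966*√5)/126 ≈ 33.451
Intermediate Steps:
t(H, M) = √(3 - H)/6 (t(H, M) = √((1 - H) + 2)/6 = √(3 - H)/6)
f(o, s) = -2 + s*(5 + (-o + 2*s)/(-2 + s))/3 (f(o, s) = -2 + ((s + s)*((s + (s - o))/(-2 + s) + 5))/6 = -2 + ((2*s)*((-o + 2*s)/(-2 + s) + 5))/6 = -2 + ((2*s)*(5 + (-o + 2*s)/(-2 + s)))/6 = -2 + (2*s*(5 + (-o + 2*s)/(-2 + s)))/6 = -2 + s*(5 + (-o + 2*s)/(-2 + s))/3)
√(1066 + f(t(-2, -1), 23)) = √(1066 + (12 - 16*23 + 7*23² - 1*√(3 - 1*(-2))/6*23)/(3*(-2 + 23))) = √(1066 + (⅓)*(12 - 368 + 7*529 - 1*√(3 + 2)/6*23)/21) = √(1066 + (⅓)*(1/21)*(12 - 368 + 3703 - 1*√5/6*23)) = √(1066 + (⅓)*(1/21)*(12 - 368 + 3703 - 23*√5/6)) = √(1066 + (⅓)*(1/21)*(3347 - 23*√5/6)) = √(1066 + (3347/63 - 23*√5/378)) = √(70505/63 - 23*√5/378)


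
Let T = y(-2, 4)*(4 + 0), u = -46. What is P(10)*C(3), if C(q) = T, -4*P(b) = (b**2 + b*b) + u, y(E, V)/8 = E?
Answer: 2464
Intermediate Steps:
y(E, V) = 8*E
P(b) = 23/2 - b**2/2 (P(b) = -((b**2 + b*b) - 46)/4 = -((b**2 + b**2) - 46)/4 = -(2*b**2 - 46)/4 = -(-46 + 2*b**2)/4 = 23/2 - b**2/2)
T = -64 (T = (8*(-2))*(4 + 0) = -16*4 = -64)
C(q) = -64
P(10)*C(3) = (23/2 - 1/2*10**2)*(-64) = (23/2 - 1/2*100)*(-64) = (23/2 - 50)*(-64) = -77/2*(-64) = 2464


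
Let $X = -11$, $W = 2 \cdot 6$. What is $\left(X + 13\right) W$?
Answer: $24$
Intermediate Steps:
$W = 12$
$\left(X + 13\right) W = \left(-11 + 13\right) 12 = 2 \cdot 12 = 24$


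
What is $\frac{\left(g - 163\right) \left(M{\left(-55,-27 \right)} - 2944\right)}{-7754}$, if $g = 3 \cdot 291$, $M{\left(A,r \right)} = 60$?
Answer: $\frac{1023820}{3877} \approx 264.08$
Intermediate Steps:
$g = 873$
$\frac{\left(g - 163\right) \left(M{\left(-55,-27 \right)} - 2944\right)}{-7754} = \frac{\left(873 - 163\right) \left(60 - 2944\right)}{-7754} = 710 \left(-2884\right) \left(- \frac{1}{7754}\right) = \left(-2047640\right) \left(- \frac{1}{7754}\right) = \frac{1023820}{3877}$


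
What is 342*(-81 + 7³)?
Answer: 89604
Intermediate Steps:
342*(-81 + 7³) = 342*(-81 + 343) = 342*262 = 89604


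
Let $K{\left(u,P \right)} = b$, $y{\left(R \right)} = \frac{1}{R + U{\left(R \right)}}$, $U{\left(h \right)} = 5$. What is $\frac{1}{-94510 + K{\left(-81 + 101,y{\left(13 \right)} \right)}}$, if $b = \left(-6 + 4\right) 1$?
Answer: $- \frac{1}{94512} \approx -1.0581 \cdot 10^{-5}$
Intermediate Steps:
$y{\left(R \right)} = \frac{1}{5 + R}$ ($y{\left(R \right)} = \frac{1}{R + 5} = \frac{1}{5 + R}$)
$b = -2$ ($b = \left(-2\right) 1 = -2$)
$K{\left(u,P \right)} = -2$
$\frac{1}{-94510 + K{\left(-81 + 101,y{\left(13 \right)} \right)}} = \frac{1}{-94510 - 2} = \frac{1}{-94512} = - \frac{1}{94512}$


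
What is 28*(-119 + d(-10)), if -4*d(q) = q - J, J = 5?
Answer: -3227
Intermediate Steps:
d(q) = 5/4 - q/4 (d(q) = -(q - 1*5)/4 = -(q - 5)/4 = -(-5 + q)/4 = 5/4 - q/4)
28*(-119 + d(-10)) = 28*(-119 + (5/4 - ¼*(-10))) = 28*(-119 + (5/4 + 5/2)) = 28*(-119 + 15/4) = 28*(-461/4) = -3227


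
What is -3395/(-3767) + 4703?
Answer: 17719596/3767 ≈ 4703.9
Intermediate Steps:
-3395/(-3767) + 4703 = -3395*(-1/3767) + 4703 = 3395/3767 + 4703 = 17719596/3767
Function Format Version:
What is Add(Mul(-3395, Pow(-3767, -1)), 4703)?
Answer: Rational(17719596, 3767) ≈ 4703.9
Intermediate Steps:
Add(Mul(-3395, Pow(-3767, -1)), 4703) = Add(Mul(-3395, Rational(-1, 3767)), 4703) = Add(Rational(3395, 3767), 4703) = Rational(17719596, 3767)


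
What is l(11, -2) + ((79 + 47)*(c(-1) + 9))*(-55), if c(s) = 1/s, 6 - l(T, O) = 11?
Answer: -55445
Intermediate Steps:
l(T, O) = -5 (l(T, O) = 6 - 1*11 = 6 - 11 = -5)
l(11, -2) + ((79 + 47)*(c(-1) + 9))*(-55) = -5 + ((79 + 47)*(1/(-1) + 9))*(-55) = -5 + (126*(-1 + 9))*(-55) = -5 + (126*8)*(-55) = -5 + 1008*(-55) = -5 - 55440 = -55445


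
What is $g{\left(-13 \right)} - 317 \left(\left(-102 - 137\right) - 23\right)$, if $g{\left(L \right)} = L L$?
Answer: $83223$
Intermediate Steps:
$g{\left(L \right)} = L^{2}$
$g{\left(-13 \right)} - 317 \left(\left(-102 - 137\right) - 23\right) = \left(-13\right)^{2} - 317 \left(\left(-102 - 137\right) - 23\right) = 169 - 317 \left(-239 - 23\right) = 169 - -83054 = 169 + 83054 = 83223$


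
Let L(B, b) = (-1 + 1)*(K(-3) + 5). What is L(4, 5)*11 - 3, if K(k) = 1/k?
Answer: -3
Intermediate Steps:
K(k) = 1/k
L(B, b) = 0 (L(B, b) = (-1 + 1)*(1/(-3) + 5) = 0*(-⅓ + 5) = 0*(14/3) = 0)
L(4, 5)*11 - 3 = 0*11 - 3 = 0 - 3 = -3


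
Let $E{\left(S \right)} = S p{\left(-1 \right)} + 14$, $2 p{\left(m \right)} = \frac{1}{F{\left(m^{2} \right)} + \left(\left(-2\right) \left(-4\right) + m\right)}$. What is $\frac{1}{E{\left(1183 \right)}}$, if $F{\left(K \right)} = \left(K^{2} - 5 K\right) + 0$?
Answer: $\frac{6}{1267} \approx 0.0047356$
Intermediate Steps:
$F{\left(K \right)} = K^{2} - 5 K$
$p{\left(m \right)} = \frac{1}{2 \left(8 + m + m^{2} \left(-5 + m^{2}\right)\right)}$ ($p{\left(m \right)} = \frac{1}{2 \left(m^{2} \left(-5 + m^{2}\right) + \left(\left(-2\right) \left(-4\right) + m\right)\right)} = \frac{1}{2 \left(m^{2} \left(-5 + m^{2}\right) + \left(8 + m\right)\right)} = \frac{1}{2 \left(8 + m + m^{2} \left(-5 + m^{2}\right)\right)}$)
$E{\left(S \right)} = 14 + \frac{S}{6}$ ($E{\left(S \right)} = S \frac{1}{2 \left(8 - 1 + \left(-1\right)^{2} \left(-5 + \left(-1\right)^{2}\right)\right)} + 14 = S \frac{1}{2 \left(8 - 1 + 1 \left(-5 + 1\right)\right)} + 14 = S \frac{1}{2 \left(8 - 1 + 1 \left(-4\right)\right)} + 14 = S \frac{1}{2 \left(8 - 1 - 4\right)} + 14 = S \frac{1}{2 \cdot 3} + 14 = S \frac{1}{2} \cdot \frac{1}{3} + 14 = S \frac{1}{6} + 14 = \frac{S}{6} + 14 = 14 + \frac{S}{6}$)
$\frac{1}{E{\left(1183 \right)}} = \frac{1}{14 + \frac{1}{6} \cdot 1183} = \frac{1}{14 + \frac{1183}{6}} = \frac{1}{\frac{1267}{6}} = \frac{6}{1267}$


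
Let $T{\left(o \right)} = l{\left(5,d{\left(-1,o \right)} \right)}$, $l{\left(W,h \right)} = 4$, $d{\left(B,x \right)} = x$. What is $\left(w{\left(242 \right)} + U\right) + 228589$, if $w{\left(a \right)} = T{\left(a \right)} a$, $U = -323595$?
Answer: $-94038$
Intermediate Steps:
$T{\left(o \right)} = 4$
$w{\left(a \right)} = 4 a$
$\left(w{\left(242 \right)} + U\right) + 228589 = \left(4 \cdot 242 - 323595\right) + 228589 = \left(968 - 323595\right) + 228589 = -322627 + 228589 = -94038$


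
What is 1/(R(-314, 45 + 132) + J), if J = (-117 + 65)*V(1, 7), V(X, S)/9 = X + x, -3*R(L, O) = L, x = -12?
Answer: 3/15758 ≈ 0.00019038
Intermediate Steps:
R(L, O) = -L/3
V(X, S) = -108 + 9*X (V(X, S) = 9*(X - 12) = 9*(-12 + X) = -108 + 9*X)
J = 5148 (J = (-117 + 65)*(-108 + 9*1) = -52*(-108 + 9) = -52*(-99) = 5148)
1/(R(-314, 45 + 132) + J) = 1/(-1/3*(-314) + 5148) = 1/(314/3 + 5148) = 1/(15758/3) = 3/15758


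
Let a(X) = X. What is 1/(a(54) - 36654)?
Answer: -1/36600 ≈ -2.7322e-5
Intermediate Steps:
1/(a(54) - 36654) = 1/(54 - 36654) = 1/(-36600) = -1/36600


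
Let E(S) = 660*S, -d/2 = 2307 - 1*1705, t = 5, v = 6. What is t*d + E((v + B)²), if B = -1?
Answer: 10480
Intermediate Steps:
d = -1204 (d = -2*(2307 - 1*1705) = -2*(2307 - 1705) = -2*602 = -1204)
t*d + E((v + B)²) = 5*(-1204) + 660*(6 - 1)² = -6020 + 660*5² = -6020 + 660*25 = -6020 + 16500 = 10480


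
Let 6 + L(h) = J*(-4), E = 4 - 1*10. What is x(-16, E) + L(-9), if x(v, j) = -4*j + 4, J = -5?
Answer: 42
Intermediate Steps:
E = -6 (E = 4 - 10 = -6)
x(v, j) = 4 - 4*j
L(h) = 14 (L(h) = -6 - 5*(-4) = -6 + 20 = 14)
x(-16, E) + L(-9) = (4 - 4*(-6)) + 14 = (4 + 24) + 14 = 28 + 14 = 42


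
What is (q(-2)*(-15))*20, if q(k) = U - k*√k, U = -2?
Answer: 600 - 600*I*√2 ≈ 600.0 - 848.53*I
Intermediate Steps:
q(k) = -2 - k^(3/2) (q(k) = -2 - k*√k = -2 - k^(3/2))
(q(-2)*(-15))*20 = ((-2 - (-2)^(3/2))*(-15))*20 = ((-2 - (-2)*I*√2)*(-15))*20 = ((-2 + 2*I*√2)*(-15))*20 = (30 - 30*I*√2)*20 = 600 - 600*I*√2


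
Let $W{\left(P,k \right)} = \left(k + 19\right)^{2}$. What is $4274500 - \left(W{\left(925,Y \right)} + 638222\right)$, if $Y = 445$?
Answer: $3420982$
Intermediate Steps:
$W{\left(P,k \right)} = \left(19 + k\right)^{2}$
$4274500 - \left(W{\left(925,Y \right)} + 638222\right) = 4274500 - \left(\left(19 + 445\right)^{2} + 638222\right) = 4274500 - \left(464^{2} + 638222\right) = 4274500 - \left(215296 + 638222\right) = 4274500 - 853518 = 3420982$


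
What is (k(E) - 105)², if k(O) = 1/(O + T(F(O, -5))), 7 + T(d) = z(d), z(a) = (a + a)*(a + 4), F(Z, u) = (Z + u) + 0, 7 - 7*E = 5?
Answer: 3136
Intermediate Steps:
E = 2/7 (E = 1 - ⅐*5 = 1 - 5/7 = 2/7 ≈ 0.28571)
F(Z, u) = Z + u
z(a) = 2*a*(4 + a) (z(a) = (2*a)*(4 + a) = 2*a*(4 + a))
T(d) = -7 + 2*d*(4 + d)
k(O) = 1/(-7 + O + 2*(-1 + O)*(-5 + O)) (k(O) = 1/(O + (-7 + 2*(O - 5)*(4 + (O - 5)))) = 1/(O + (-7 + 2*(-5 + O)*(4 + (-5 + O)))) = 1/(O + (-7 + 2*(-5 + O)*(-1 + O))) = 1/(O + (-7 + 2*(-1 + O)*(-5 + O))) = 1/(-7 + O + 2*(-1 + O)*(-5 + O)))
(k(E) - 105)² = (1/(3 - 11*2/7 + 2*(2/7)²) - 105)² = (1/(3 - 22/7 + 2*(4/49)) - 105)² = (1/(3 - 22/7 + 8/49) - 105)² = (1/(1/49) - 105)² = (49 - 105)² = (-56)² = 3136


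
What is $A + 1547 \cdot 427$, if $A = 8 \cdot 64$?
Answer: $661081$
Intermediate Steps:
$A = 512$
$A + 1547 \cdot 427 = 512 + 1547 \cdot 427 = 512 + 660569 = 661081$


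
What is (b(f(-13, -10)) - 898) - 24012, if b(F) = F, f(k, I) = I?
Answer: -24920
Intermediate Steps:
(b(f(-13, -10)) - 898) - 24012 = (-10 - 898) - 24012 = -908 - 24012 = -24920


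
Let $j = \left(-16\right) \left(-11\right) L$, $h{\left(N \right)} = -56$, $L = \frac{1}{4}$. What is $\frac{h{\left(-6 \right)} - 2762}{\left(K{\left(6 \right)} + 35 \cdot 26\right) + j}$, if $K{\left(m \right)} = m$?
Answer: $- \frac{1409}{480} \approx -2.9354$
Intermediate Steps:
$L = \frac{1}{4} \approx 0.25$
$j = 44$ ($j = \left(-16\right) \left(-11\right) \frac{1}{4} = 176 \cdot \frac{1}{4} = 44$)
$\frac{h{\left(-6 \right)} - 2762}{\left(K{\left(6 \right)} + 35 \cdot 26\right) + j} = \frac{-56 - 2762}{\left(6 + 35 \cdot 26\right) + 44} = - \frac{2818}{\left(6 + 910\right) + 44} = - \frac{2818}{916 + 44} = - \frac{2818}{960} = \left(-2818\right) \frac{1}{960} = - \frac{1409}{480}$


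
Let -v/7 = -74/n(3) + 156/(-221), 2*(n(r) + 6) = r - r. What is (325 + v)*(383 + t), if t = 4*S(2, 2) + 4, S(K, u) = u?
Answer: 4907480/51 ≈ 96225.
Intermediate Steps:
n(r) = -6 (n(r) = -6 + (r - r)/2 = -6 + (½)*0 = -6 + 0 = -6)
v = -4151/51 (v = -7*(-74/(-6) + 156/(-221)) = -7*(-74*(-⅙) + 156*(-1/221)) = -7*(37/3 - 12/17) = -7*593/51 = -4151/51 ≈ -81.392)
t = 12 (t = 4*2 + 4 = 8 + 4 = 12)
(325 + v)*(383 + t) = (325 - 4151/51)*(383 + 12) = (12424/51)*395 = 4907480/51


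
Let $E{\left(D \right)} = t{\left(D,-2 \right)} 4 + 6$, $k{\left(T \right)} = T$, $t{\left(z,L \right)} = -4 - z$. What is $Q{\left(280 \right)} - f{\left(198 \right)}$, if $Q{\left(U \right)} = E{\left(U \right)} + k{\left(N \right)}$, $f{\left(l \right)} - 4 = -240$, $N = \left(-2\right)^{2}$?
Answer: $-890$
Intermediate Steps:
$N = 4$
$f{\left(l \right)} = -236$ ($f{\left(l \right)} = 4 - 240 = -236$)
$E{\left(D \right)} = -10 - 4 D$ ($E{\left(D \right)} = \left(-4 - D\right) 4 + 6 = \left(-16 - 4 D\right) + 6 = -10 - 4 D$)
$Q{\left(U \right)} = -6 - 4 U$ ($Q{\left(U \right)} = \left(-10 - 4 U\right) + 4 = -6 - 4 U$)
$Q{\left(280 \right)} - f{\left(198 \right)} = \left(-6 - 1120\right) - -236 = \left(-6 - 1120\right) + 236 = -1126 + 236 = -890$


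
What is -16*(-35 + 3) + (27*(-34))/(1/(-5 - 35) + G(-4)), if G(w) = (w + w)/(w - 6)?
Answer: -20848/31 ≈ -672.52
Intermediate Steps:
G(w) = 2*w/(-6 + w) (G(w) = (2*w)/(-6 + w) = 2*w/(-6 + w))
-16*(-35 + 3) + (27*(-34))/(1/(-5 - 35) + G(-4)) = -16*(-35 + 3) + (27*(-34))/(1/(-5 - 35) + 2*(-4)/(-6 - 4)) = -16*(-32) - 918/(1/(-40) + 2*(-4)/(-10)) = 512 - 918/(-1/40 + 2*(-4)*(-1/10)) = 512 - 918/(-1/40 + 4/5) = 512 - 918/31/40 = 512 - 918*40/31 = 512 - 36720/31 = -20848/31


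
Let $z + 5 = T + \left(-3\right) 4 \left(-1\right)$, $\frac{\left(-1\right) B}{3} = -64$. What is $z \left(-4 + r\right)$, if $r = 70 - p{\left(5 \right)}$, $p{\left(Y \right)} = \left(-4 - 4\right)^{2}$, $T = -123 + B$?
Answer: $152$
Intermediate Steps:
$B = 192$ ($B = \left(-3\right) \left(-64\right) = 192$)
$T = 69$ ($T = -123 + 192 = 69$)
$p{\left(Y \right)} = 64$ ($p{\left(Y \right)} = \left(-8\right)^{2} = 64$)
$z = 76$ ($z = -5 + \left(69 + \left(-3\right) 4 \left(-1\right)\right) = -5 + \left(69 - -12\right) = -5 + \left(69 + 12\right) = -5 + 81 = 76$)
$r = 6$ ($r = 70 - 64 = 6$)
$z \left(-4 + r\right) = 76 \left(-4 + 6\right) = 76 \cdot 2 = 152$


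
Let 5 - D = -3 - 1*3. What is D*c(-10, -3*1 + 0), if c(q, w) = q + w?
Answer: -143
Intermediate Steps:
D = 11 (D = 5 - (-3 - 1*3) = 5 - (-3 - 3) = 5 - 1*(-6) = 5 + 6 = 11)
D*c(-10, -3*1 + 0) = 11*(-10 + (-3*1 + 0)) = 11*(-10 + (-3 + 0)) = 11*(-10 - 3) = 11*(-13) = -143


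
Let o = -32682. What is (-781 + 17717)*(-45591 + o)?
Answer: -1325631528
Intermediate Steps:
(-781 + 17717)*(-45591 + o) = (-781 + 17717)*(-45591 - 32682) = 16936*(-78273) = -1325631528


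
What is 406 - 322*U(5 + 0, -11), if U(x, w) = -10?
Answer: 3626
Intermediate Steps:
406 - 322*U(5 + 0, -11) = 406 - 322*(-10) = 406 + 3220 = 3626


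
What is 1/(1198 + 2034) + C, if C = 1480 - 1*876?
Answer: 1952129/3232 ≈ 604.00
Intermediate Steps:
C = 604 (C = 1480 - 876 = 604)
1/(1198 + 2034) + C = 1/(1198 + 2034) + 604 = 1/3232 + 604 = 1952129/3232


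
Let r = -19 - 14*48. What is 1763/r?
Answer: -1763/691 ≈ -2.5514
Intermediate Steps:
r = -691 (r = -19 - 672 = -691)
1763/r = 1763/(-691) = 1763*(-1/691) = -1763/691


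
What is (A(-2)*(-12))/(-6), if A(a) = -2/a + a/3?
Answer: 2/3 ≈ 0.66667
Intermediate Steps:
A(a) = -2/a + a/3 (A(a) = -2/a + a*(1/3) = -2/a + a/3)
(A(-2)*(-12))/(-6) = ((-2/(-2) + (1/3)*(-2))*(-12))/(-6) = ((-2*(-1/2) - 2/3)*(-12))*(-1/6) = ((1 - 2/3)*(-12))*(-1/6) = ((1/3)*(-12))*(-1/6) = -4*(-1/6) = 2/3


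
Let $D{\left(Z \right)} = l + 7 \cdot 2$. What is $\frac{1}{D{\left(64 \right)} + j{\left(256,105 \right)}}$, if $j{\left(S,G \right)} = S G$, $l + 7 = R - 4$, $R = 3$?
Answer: $\frac{1}{26886} \approx 3.7194 \cdot 10^{-5}$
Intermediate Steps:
$l = -8$ ($l = -7 + \left(3 - 4\right) = -7 - 1 = -8$)
$j{\left(S,G \right)} = G S$
$D{\left(Z \right)} = 6$ ($D{\left(Z \right)} = -8 + 7 \cdot 2 = -8 + 14 = 6$)
$\frac{1}{D{\left(64 \right)} + j{\left(256,105 \right)}} = \frac{1}{6 + 105 \cdot 256} = \frac{1}{6 + 26880} = \frac{1}{26886}$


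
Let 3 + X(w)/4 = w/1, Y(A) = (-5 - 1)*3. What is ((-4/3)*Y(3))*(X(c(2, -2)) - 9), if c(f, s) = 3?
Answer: -216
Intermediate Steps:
Y(A) = -18 (Y(A) = -6*3 = -18)
X(w) = -12 + 4*w (X(w) = -12 + 4*(w/1) = -12 + 4*(w*1) = -12 + 4*w)
((-4/3)*Y(3))*(X(c(2, -2)) - 9) = (-4/3*(-18))*((-12 + 4*3) - 9) = (-4*⅓*(-18))*((-12 + 12) - 9) = (-4/3*(-18))*(0 - 9) = 24*(-9) = -216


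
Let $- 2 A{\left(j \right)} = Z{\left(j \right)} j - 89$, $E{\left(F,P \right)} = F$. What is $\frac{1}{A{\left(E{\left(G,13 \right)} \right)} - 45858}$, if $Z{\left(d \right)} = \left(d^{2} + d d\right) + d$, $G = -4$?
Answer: $- \frac{2}{91515} \approx -2.1854 \cdot 10^{-5}$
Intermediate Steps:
$Z{\left(d \right)} = d + 2 d^{2}$ ($Z{\left(d \right)} = \left(d^{2} + d^{2}\right) + d = 2 d^{2} + d = d + 2 d^{2}$)
$A{\left(j \right)} = \frac{89}{2} - \frac{j^{2} \left(1 + 2 j\right)}{2}$ ($A{\left(j \right)} = - \frac{j \left(1 + 2 j\right) j - 89}{2} = - \frac{j^{2} \left(1 + 2 j\right) - 89}{2} = - \frac{-89 + j^{2} \left(1 + 2 j\right)}{2} = \frac{89}{2} - \frac{j^{2} \left(1 + 2 j\right)}{2}$)
$\frac{1}{A{\left(E{\left(G,13 \right)} \right)} - 45858} = \frac{1}{\left(\frac{89}{2} - \left(-4\right)^{3} - \frac{\left(-4\right)^{2}}{2}\right) - 45858} = \frac{1}{\left(\frac{89}{2} - -64 - 8\right) - 45858} = \frac{1}{\left(\frac{89}{2} + 64 - 8\right) - 45858} = \frac{1}{\frac{201}{2} - 45858} = \frac{1}{- \frac{91515}{2}} = - \frac{2}{91515}$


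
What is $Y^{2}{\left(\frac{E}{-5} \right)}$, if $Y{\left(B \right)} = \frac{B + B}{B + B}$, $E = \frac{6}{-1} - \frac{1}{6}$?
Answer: $1$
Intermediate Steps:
$E = - \frac{37}{6}$ ($E = 6 \left(-1\right) - \frac{1}{6} = -6 - \frac{1}{6} = - \frac{37}{6} \approx -6.1667$)
$Y{\left(B \right)} = 1$ ($Y{\left(B \right)} = \frac{2 B}{2 B} = 2 B \frac{1}{2 B} = 1$)
$Y^{2}{\left(\frac{E}{-5} \right)} = 1^{2} = 1$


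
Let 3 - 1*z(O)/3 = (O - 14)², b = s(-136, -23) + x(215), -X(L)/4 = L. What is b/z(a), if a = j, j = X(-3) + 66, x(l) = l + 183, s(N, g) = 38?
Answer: -436/12279 ≈ -0.035508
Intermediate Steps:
x(l) = 183 + l
X(L) = -4*L
j = 78 (j = -4*(-3) + 66 = 12 + 66 = 78)
a = 78
b = 436 (b = 38 + (183 + 215) = 38 + 398 = 436)
z(O) = 9 - 3*(-14 + O)² (z(O) = 9 - 3*(O - 14)² = 9 - 3*(-14 + O)²)
b/z(a) = 436/(9 - 3*(-14 + 78)²) = 436/(9 - 3*64²) = 436/(9 - 3*4096) = 436/(9 - 12288) = 436/(-12279) = 436*(-1/12279) = -436/12279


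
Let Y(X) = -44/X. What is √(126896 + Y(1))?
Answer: 62*√33 ≈ 356.16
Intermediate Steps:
√(126896 + Y(1)) = √(126896 - 44/1) = √(126896 - 44*1) = √(126896 - 44) = √126852 = 62*√33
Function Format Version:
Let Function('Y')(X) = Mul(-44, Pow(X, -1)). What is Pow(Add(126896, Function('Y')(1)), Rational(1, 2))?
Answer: Mul(62, Pow(33, Rational(1, 2))) ≈ 356.16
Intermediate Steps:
Pow(Add(126896, Function('Y')(1)), Rational(1, 2)) = Pow(Add(126896, Mul(-44, Pow(1, -1))), Rational(1, 2)) = Pow(Add(126896, Mul(-44, 1)), Rational(1, 2)) = Pow(Add(126896, -44), Rational(1, 2)) = Pow(126852, Rational(1, 2)) = Mul(62, Pow(33, Rational(1, 2)))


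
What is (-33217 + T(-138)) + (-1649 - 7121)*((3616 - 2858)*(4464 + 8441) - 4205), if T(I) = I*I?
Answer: -85751188623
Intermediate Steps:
T(I) = I**2
(-33217 + T(-138)) + (-1649 - 7121)*((3616 - 2858)*(4464 + 8441) - 4205) = (-33217 + (-138)**2) + (-1649 - 7121)*((3616 - 2858)*(4464 + 8441) - 4205) = (-33217 + 19044) - 8770*(758*12905 - 4205) = -14173 - 8770*(9781990 - 4205) = -14173 - 8770*9777785 = -14173 - 85751174450 = -85751188623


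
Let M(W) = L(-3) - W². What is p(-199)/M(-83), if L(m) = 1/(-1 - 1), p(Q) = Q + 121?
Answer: 52/4593 ≈ 0.011322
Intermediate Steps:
p(Q) = 121 + Q
L(m) = -½ (L(m) = 1/(-2) = -½)
M(W) = -½ - W²
p(-199)/M(-83) = (121 - 199)/(-½ - 1*(-83)²) = -78/(-½ - 1*6889) = -78/(-½ - 6889) = -78/(-13779/2) = -78*(-2/13779) = 52/4593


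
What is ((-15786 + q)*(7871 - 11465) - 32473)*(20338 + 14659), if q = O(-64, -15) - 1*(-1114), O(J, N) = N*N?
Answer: 1815995904865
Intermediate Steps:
O(J, N) = N**2
q = 1339 (q = (-15)**2 - 1*(-1114) = 225 + 1114 = 1339)
((-15786 + q)*(7871 - 11465) - 32473)*(20338 + 14659) = ((-15786 + 1339)*(7871 - 11465) - 32473)*(20338 + 14659) = (-14447*(-3594) - 32473)*34997 = (51922518 - 32473)*34997 = 51890045*34997 = 1815995904865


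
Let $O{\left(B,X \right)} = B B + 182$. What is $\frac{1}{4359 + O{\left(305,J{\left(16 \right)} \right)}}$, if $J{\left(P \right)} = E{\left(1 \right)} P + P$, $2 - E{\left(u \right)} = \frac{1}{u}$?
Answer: $\frac{1}{97566} \approx 1.0249 \cdot 10^{-5}$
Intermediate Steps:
$E{\left(u \right)} = 2 - \frac{1}{u}$
$J{\left(P \right)} = 2 P$ ($J{\left(P \right)} = \left(2 - 1^{-1}\right) P + P = \left(2 - 1\right) P + P = 1 P + P = P + P = 2 P$)
$O{\left(B,X \right)} = 182 + B^{2}$ ($O{\left(B,X \right)} = B^{2} + 182 = 182 + B^{2}$)
$\frac{1}{4359 + O{\left(305,J{\left(16 \right)} \right)}} = \frac{1}{4359 + \left(182 + 305^{2}\right)} = \frac{1}{4359 + \left(182 + 93025\right)} = \frac{1}{4359 + 93207} = \frac{1}{97566}$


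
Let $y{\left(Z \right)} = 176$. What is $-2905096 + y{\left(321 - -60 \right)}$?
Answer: $-2904920$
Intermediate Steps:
$-2905096 + y{\left(321 - -60 \right)} = -2905096 + 176 = -2904920$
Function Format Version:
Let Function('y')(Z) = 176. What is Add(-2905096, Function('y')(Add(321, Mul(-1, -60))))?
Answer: -2904920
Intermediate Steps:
Add(-2905096, Function('y')(Add(321, Mul(-1, -60)))) = Add(-2905096, 176) = -2904920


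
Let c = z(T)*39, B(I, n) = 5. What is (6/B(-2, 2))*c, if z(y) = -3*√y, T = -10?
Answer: -702*I*√10/5 ≈ -443.98*I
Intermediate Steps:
c = -117*I*√10 (c = -3*I*√10*39 = -117*I*√10 ≈ -369.99*I)
(6/B(-2, 2))*c = (6/5)*(-117*I*√10) = (6*(⅕))*(-117*I*√10) = 6*(-117*I*√10)/5 = -702*I*√10/5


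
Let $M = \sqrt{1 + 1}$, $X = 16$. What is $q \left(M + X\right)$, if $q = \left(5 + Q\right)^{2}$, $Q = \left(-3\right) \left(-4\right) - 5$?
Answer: $2304 + 144 \sqrt{2} \approx 2507.6$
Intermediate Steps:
$Q = 7$ ($Q = 12 - 5 = 7$)
$q = 144$ ($q = \left(5 + 7\right)^{2} = 12^{2} = 144$)
$M = \sqrt{2} \approx 1.4142$
$q \left(M + X\right) = 144 \left(\sqrt{2} + 16\right) = 144 \left(16 + \sqrt{2}\right) = 2304 + 144 \sqrt{2}$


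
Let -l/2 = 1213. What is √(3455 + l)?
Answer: 7*√21 ≈ 32.078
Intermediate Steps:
l = -2426 (l = -2*1213 = -2426)
√(3455 + l) = √(3455 - 2426) = √1029 = 7*√21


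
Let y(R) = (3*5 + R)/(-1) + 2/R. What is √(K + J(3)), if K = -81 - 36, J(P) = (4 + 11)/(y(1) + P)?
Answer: I*√14322/11 ≈ 10.88*I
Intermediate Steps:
y(R) = -15 - R + 2/R (y(R) = (15 + R)*(-1) + 2/R = (-15 - R) + 2/R = -15 - R + 2/R)
J(P) = 15/(-14 + P) (J(P) = (4 + 11)/((-15 - 1*1 + 2/1) + P) = 15/((-15 - 1 + 2*1) + P) = 15/((-15 - 1 + 2) + P) = 15/(-14 + P))
K = -117
√(K + J(3)) = √(-117 + 15/(-14 + 3)) = √(-117 + 15/(-11)) = √(-117 + 15*(-1/11)) = √(-117 - 15/11) = √(-1302/11) = I*√14322/11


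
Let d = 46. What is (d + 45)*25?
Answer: 2275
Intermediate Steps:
(d + 45)*25 = (46 + 45)*25 = 91*25 = 2275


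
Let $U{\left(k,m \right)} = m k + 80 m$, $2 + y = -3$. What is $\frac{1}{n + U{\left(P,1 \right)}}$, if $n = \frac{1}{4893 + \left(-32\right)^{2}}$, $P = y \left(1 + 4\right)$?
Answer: $\frac{5917}{325436} \approx 0.018182$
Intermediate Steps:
$y = -5$ ($y = -2 - 3 = -5$)
$P = -25$ ($P = - 5 \left(1 + 4\right) = \left(-5\right) 5 = -25$)
$U{\left(k,m \right)} = 80 m + k m$ ($U{\left(k,m \right)} = k m + 80 m = 80 m + k m$)
$n = \frac{1}{5917}$ ($n = \frac{1}{4893 + 1024} = \frac{1}{5917} \approx 0.000169$)
$\frac{1}{n + U{\left(P,1 \right)}} = \frac{1}{\frac{1}{5917} + 1 \left(80 - 25\right)} = \frac{1}{\frac{1}{5917} + 1 \cdot 55} = \frac{1}{\frac{1}{5917} + 55} = \frac{1}{\frac{325436}{5917}} = \frac{5917}{325436}$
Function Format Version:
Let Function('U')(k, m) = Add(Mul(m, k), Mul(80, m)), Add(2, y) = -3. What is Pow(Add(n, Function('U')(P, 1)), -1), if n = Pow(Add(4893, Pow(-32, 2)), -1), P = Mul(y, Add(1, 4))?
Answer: Rational(5917, 325436) ≈ 0.018182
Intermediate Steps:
y = -5 (y = Add(-2, -3) = -5)
P = -25 (P = Mul(-5, Add(1, 4)) = Mul(-5, 5) = -25)
Function('U')(k, m) = Add(Mul(80, m), Mul(k, m)) (Function('U')(k, m) = Add(Mul(k, m), Mul(80, m)) = Add(Mul(80, m), Mul(k, m)))
n = Rational(1, 5917) (n = Pow(Add(4893, 1024), -1) = Pow(5917, -1) = Rational(1, 5917) ≈ 0.00016900)
Pow(Add(n, Function('U')(P, 1)), -1) = Pow(Add(Rational(1, 5917), Mul(1, Add(80, -25))), -1) = Pow(Add(Rational(1, 5917), Mul(1, 55)), -1) = Pow(Add(Rational(1, 5917), 55), -1) = Pow(Rational(325436, 5917), -1) = Rational(5917, 325436)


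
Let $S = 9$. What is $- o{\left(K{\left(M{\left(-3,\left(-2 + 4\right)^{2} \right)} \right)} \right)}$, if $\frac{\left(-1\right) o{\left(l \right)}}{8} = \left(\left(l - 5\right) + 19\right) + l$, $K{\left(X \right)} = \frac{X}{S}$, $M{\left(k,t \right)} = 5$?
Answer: $\frac{1088}{9} \approx 120.89$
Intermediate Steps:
$K{\left(X \right)} = \frac{X}{9}$
$o{\left(l \right)} = -112 - 16 l$ ($o{\left(l \right)} = - 8 \left(\left(\left(l - 5\right) + 19\right) + l\right) = - 8 \left(\left(\left(-5 + l\right) + 19\right) + l\right) = - 8 \left(\left(14 + l\right) + l\right) = - 8 \left(14 + 2 l\right) = -112 - 16 l$)
$- o{\left(K{\left(M{\left(-3,\left(-2 + 4\right)^{2} \right)} \right)} \right)} = - (-112 - 16 \cdot \frac{1}{9} \cdot 5) = - (-112 - \frac{80}{9}) = \left(-1\right) \left(- \frac{1088}{9}\right) = \frac{1088}{9}$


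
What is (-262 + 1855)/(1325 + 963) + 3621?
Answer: 8286441/2288 ≈ 3621.7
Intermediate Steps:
(-262 + 1855)/(1325 + 963) + 3621 = 1593/2288 + 3621 = 8286441/2288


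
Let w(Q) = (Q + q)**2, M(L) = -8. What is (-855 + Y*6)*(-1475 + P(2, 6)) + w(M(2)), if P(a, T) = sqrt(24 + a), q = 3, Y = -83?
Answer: 1995700 - 1353*sqrt(26) ≈ 1.9888e+6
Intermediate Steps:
w(Q) = (3 + Q)**2 (w(Q) = (Q + 3)**2 = (3 + Q)**2)
(-855 + Y*6)*(-1475 + P(2, 6)) + w(M(2)) = (-855 - 83*6)*(-1475 + sqrt(24 + 2)) + (3 - 8)**2 = (-855 - 498)*(-1475 + sqrt(26)) + (-5)**2 = -1353*(-1475 + sqrt(26)) + 25 = (1995675 - 1353*sqrt(26)) + 25 = 1995700 - 1353*sqrt(26)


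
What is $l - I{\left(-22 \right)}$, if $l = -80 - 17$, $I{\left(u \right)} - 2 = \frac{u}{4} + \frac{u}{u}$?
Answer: $- \frac{189}{2} \approx -94.5$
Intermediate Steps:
$I{\left(u \right)} = 3 + \frac{u}{4}$ ($I{\left(u \right)} = 2 + \left(\frac{u}{4} + \frac{u}{u}\right) = 2 + \left(u \frac{1}{4} + 1\right) = 2 + \left(\frac{u}{4} + 1\right) = 2 + \left(1 + \frac{u}{4}\right) = 3 + \frac{u}{4}$)
$l = -97$ ($l = -80 - 17 = -97$)
$l - I{\left(-22 \right)} = -97 - \left(3 + \frac{1}{4} \left(-22\right)\right) = -97 - \left(3 - \frac{11}{2}\right) = -97 - - \frac{5}{2} = -97 + \frac{5}{2} = - \frac{189}{2}$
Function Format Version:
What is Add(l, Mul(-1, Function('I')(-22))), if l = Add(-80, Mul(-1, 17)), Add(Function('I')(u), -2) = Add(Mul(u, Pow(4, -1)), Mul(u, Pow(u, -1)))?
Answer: Rational(-189, 2) ≈ -94.500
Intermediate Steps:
Function('I')(u) = Add(3, Mul(Rational(1, 4), u)) (Function('I')(u) = Add(2, Add(Mul(u, Pow(4, -1)), Mul(u, Pow(u, -1)))) = Add(2, Add(Mul(u, Rational(1, 4)), 1)) = Add(2, Add(Mul(Rational(1, 4), u), 1)) = Add(2, Add(1, Mul(Rational(1, 4), u))) = Add(3, Mul(Rational(1, 4), u)))
l = -97 (l = Add(-80, -17) = -97)
Add(l, Mul(-1, Function('I')(-22))) = Add(-97, Mul(-1, Add(3, Mul(Rational(1, 4), -22)))) = Add(-97, Mul(-1, Add(3, Rational(-11, 2)))) = Add(-97, Mul(-1, Rational(-5, 2))) = Add(-97, Rational(5, 2)) = Rational(-189, 2)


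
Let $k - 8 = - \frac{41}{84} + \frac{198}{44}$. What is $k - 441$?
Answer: $- \frac{36035}{84} \approx -428.99$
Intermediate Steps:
$k = \frac{1009}{84}$ ($k = 8 + \left(- \frac{41}{84} + \frac{198}{44}\right) = 8 + \left(\left(-41\right) \frac{1}{84} + 198 \cdot \frac{1}{44}\right) = 8 + \left(- \frac{41}{84} + \frac{9}{2}\right) = 8 + \frac{337}{84} = \frac{1009}{84} \approx 12.012$)
$k - 441 = \frac{1009}{84} - 441 = - \frac{36035}{84}$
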